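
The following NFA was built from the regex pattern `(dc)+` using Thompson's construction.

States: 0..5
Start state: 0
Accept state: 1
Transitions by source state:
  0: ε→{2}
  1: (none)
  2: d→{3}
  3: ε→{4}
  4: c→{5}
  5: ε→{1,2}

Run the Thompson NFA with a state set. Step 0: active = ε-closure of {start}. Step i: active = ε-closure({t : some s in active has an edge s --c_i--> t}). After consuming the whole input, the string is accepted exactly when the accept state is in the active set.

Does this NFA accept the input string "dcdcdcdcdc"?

initial (ε-close {0}): {0,2}
'd' @ 1: {3,4}
'c' @ 2: {1,2,5}  ✓accept
'd' @ 3: {3,4}
'c' @ 4: {1,2,5}  ✓accept
'd' @ 5: {3,4}
'c' @ 6: {1,2,5}  ✓accept
'd' @ 7: {3,4}
'c' @ 8: {1,2,5}  ✓accept
'd' @ 9: {3,4}
'c' @ 10: {1,2,5}  ✓accept
final: {1,2,5}; accept 1 in set

Answer: ACCEPT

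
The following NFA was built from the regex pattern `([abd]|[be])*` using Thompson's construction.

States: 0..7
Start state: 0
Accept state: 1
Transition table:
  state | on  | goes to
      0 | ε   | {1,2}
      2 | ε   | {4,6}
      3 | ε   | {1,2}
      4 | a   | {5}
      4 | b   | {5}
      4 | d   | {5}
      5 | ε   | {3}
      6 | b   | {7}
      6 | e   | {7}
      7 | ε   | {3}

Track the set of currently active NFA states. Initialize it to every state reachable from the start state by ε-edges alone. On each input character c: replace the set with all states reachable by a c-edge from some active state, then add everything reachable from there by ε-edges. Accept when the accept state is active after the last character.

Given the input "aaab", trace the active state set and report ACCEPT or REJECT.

start: ε-closure({0}) = {0,1,2,4,6}
'a' @ 1: {1,2,3,4,5,6}  ✓accept
'a' @ 2: {1,2,3,4,5,6}  ✓accept
'a' @ 3: {1,2,3,4,5,6}  ✓accept
'b' @ 4: {1,2,3,4,5,6,7}  ✓accept
final: {1,2,3,4,5,6,7}; accept 1 in set

Answer: ACCEPT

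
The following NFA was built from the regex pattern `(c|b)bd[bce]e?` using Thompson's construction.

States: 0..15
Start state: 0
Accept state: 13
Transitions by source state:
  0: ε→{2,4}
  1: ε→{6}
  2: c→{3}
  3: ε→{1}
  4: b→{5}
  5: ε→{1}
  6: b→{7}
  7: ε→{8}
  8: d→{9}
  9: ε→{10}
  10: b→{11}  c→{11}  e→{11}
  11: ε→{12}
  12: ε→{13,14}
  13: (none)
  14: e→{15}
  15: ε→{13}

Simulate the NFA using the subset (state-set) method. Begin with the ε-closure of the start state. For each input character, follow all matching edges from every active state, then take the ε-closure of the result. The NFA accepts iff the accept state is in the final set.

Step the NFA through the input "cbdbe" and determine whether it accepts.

initial (ε-close {0}): {0,2,4}
'c' @ 1: {1,3,6}
'b' @ 2: {7,8}
'd' @ 3: {9,10}
'b' @ 4: {11,12,13,14}  ✓accept
'e' @ 5: {13,15}  ✓accept
after full input: {13,15}  (accept=13 in)

Answer: ACCEPT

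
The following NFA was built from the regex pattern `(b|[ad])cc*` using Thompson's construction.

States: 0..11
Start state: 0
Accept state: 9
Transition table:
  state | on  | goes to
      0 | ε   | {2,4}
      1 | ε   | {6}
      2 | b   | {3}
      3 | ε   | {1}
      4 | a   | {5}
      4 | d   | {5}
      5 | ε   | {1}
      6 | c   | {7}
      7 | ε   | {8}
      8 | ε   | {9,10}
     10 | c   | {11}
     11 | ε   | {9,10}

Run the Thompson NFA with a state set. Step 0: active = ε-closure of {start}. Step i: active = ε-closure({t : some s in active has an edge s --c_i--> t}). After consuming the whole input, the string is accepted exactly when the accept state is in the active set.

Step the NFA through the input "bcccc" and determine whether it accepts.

Answer: ACCEPT

Derivation:
initial (ε-close {0}): {0,2,4}
'b' @ 1: {1,3,6}
'c' @ 2: {7,8,9,10}  ✓accept
'c' @ 3: {9,10,11}  ✓accept
'c' @ 4: {9,10,11}  ✓accept
'c' @ 5: {9,10,11}  ✓accept
end set {9,10,11} — state 9 in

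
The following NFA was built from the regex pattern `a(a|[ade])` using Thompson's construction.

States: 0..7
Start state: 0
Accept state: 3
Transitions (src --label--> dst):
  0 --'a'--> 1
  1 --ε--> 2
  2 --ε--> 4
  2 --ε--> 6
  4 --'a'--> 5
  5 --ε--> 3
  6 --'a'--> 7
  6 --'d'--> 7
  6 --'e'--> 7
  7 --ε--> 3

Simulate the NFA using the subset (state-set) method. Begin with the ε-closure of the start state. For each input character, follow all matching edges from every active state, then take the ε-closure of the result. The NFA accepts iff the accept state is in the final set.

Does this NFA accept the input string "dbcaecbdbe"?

Answer: REJECT

Trace:
S₀ = ε-closure({0}) = {0}
'd' @ 1: {}  — state set empty
rest 'bcaecbdbe' ignored (set empty)
after full input: {}  (accept=3 not in)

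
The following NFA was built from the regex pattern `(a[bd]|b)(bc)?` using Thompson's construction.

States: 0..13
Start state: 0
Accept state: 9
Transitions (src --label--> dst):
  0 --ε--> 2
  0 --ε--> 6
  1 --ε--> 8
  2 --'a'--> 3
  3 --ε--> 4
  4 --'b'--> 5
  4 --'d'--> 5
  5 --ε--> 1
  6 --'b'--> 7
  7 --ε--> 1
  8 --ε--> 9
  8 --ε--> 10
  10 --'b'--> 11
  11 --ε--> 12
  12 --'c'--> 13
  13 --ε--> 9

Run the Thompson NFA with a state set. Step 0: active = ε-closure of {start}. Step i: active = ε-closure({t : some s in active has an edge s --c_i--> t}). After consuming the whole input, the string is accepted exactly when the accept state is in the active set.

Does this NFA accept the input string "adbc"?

Answer: ACCEPT

Trace:
initial (ε-close {0}): {0,2,6}
'a' @ 1: {3,4}
'd' @ 2: {1,5,8,9,10}  [accepting]
'b' @ 3: {11,12}
'c' @ 4: {9,13}  [accepting]
after full input: {9,13}  (accept=9 in)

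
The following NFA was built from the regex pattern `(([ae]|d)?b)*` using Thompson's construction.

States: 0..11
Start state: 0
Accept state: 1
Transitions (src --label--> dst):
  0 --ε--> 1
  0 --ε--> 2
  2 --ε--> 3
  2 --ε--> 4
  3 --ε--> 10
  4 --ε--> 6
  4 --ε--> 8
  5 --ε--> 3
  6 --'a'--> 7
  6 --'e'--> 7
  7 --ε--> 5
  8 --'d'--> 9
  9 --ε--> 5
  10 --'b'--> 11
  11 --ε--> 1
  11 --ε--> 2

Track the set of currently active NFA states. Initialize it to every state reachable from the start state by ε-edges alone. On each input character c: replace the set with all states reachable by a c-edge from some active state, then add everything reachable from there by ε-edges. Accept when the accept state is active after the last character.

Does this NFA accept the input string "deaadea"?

Answer: REJECT

Trace:
S₀ = ε-closure({0}) = {0,1,2,3,4,6,8,10}
'd' @ 1: {3,5,9,10}
'e' @ 2: {}  — dead — no transitions
rest 'aadea' ignored (set empty)
final: {}; accept 1 not in set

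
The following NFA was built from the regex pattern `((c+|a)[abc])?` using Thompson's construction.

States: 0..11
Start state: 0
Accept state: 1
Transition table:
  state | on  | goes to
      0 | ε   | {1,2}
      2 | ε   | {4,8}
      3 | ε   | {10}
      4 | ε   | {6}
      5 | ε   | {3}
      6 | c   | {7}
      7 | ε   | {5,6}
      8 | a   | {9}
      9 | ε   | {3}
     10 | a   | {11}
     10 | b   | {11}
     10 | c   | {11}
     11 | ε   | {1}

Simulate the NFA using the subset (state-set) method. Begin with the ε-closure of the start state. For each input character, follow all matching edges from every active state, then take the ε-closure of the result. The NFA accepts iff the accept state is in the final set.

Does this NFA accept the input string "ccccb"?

Answer: ACCEPT

Trace:
S₀ = ε-closure({0}) = {0,1,2,4,6,8}
'c' @ 1: {3,5,6,7,10}
'c' @ 2: {1,3,5,6,7,10,11}  (accept∈set)
'c' @ 3: {1,3,5,6,7,10,11}  (accept∈set)
'c' @ 4: {1,3,5,6,7,10,11}  (accept∈set)
'b' @ 5: {1,11}  (accept∈set)
end set {1,11} — state 1 in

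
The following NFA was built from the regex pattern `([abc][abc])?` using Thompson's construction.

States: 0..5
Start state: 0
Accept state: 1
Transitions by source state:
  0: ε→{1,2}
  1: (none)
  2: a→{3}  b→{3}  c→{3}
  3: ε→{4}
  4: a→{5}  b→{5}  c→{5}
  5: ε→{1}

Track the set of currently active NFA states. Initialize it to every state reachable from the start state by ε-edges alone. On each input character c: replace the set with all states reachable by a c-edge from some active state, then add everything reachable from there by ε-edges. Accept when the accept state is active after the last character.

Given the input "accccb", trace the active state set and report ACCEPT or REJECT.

Answer: REJECT

Derivation:
initial (ε-close {0}): {0,1,2}
'a' @ 1: {3,4}
'c' @ 2: {1,5}  (accept∈set)
'c' @ 3: {}  — dead — no transitions
rest 'ccb' ignored (set empty)
end set {} — state 1 not in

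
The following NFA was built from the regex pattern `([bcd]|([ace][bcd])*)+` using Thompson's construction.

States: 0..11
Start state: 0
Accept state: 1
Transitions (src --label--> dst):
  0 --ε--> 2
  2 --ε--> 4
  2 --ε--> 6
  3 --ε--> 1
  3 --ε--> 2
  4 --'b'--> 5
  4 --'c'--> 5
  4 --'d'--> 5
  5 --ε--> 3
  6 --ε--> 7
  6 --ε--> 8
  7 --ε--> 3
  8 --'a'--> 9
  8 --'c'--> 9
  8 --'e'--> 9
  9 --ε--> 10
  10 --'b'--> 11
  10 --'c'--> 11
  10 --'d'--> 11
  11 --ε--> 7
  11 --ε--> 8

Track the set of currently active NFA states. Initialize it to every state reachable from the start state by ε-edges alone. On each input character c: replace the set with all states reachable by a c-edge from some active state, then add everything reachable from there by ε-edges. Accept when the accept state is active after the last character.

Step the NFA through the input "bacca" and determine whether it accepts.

S₀ = ε-closure({0}) = {0,1,2,3,4,6,7,8}
'b' @ 1: {1,2,3,4,5,6,7,8}  (accept∈set)
'a' @ 2: {9,10}
'c' @ 3: {1,2,3,4,6,7,8,11}  (accept∈set)
'c' @ 4: {1,2,3,4,5,6,7,8,9,10}  (accept∈set)
'a' @ 5: {9,10}
end set {9,10} — state 1 not in

Answer: REJECT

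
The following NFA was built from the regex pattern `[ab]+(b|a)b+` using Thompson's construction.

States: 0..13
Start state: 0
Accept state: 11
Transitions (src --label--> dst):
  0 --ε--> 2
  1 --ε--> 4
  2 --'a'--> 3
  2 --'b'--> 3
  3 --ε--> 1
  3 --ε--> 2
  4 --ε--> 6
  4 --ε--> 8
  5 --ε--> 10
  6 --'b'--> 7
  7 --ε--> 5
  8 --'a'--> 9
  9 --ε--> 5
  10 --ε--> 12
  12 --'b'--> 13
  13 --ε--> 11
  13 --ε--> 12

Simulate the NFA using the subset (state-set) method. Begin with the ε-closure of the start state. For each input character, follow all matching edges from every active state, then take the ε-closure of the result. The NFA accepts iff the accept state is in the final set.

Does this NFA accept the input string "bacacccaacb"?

Answer: REJECT

Derivation:
initial (ε-close {0}): {0,2}
'b' @ 1: {1,2,3,4,6,8}
'a' @ 2: {1,2,3,4,5,6,8,9,10,12}
'c' @ 3: {}  — dead — no transitions
rest 'acccaacb' ignored (set empty)
end set {} — state 11 not in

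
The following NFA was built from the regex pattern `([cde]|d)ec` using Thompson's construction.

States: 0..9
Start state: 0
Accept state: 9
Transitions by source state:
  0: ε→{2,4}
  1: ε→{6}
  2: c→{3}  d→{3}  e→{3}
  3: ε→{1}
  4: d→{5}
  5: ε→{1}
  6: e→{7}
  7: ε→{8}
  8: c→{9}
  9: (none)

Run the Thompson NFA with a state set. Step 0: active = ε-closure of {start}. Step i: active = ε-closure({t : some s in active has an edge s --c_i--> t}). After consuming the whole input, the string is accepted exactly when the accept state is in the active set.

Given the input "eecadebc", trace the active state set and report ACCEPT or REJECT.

Answer: REJECT

Steps:
S₀ = ε-closure({0}) = {0,2,4}
'e' @ 1: {1,3,6}
'e' @ 2: {7,8}
'c' @ 3: {9}  [accepting]
'a' @ 4: {}  — dead — no transitions
rest 'debc' ignored (set empty)
end set {} — state 9 not in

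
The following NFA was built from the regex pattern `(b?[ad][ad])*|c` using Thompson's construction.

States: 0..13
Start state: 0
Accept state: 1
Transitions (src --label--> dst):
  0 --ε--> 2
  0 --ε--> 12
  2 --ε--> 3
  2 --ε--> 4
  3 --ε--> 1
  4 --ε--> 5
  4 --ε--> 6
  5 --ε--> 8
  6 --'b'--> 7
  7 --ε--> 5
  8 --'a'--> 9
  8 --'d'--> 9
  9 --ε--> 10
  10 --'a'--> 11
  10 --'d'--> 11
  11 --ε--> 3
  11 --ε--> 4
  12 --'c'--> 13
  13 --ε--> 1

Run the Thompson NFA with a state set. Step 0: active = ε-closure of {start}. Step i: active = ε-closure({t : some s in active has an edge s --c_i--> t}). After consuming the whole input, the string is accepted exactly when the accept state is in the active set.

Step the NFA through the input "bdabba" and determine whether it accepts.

Answer: REJECT

Derivation:
S₀ = ε-closure({0}) = {0,1,2,3,4,5,6,8,12}
'b' @ 1: {5,7,8}
'd' @ 2: {9,10}
'a' @ 3: {1,3,4,5,6,8,11}  (accept∈set)
'b' @ 4: {5,7,8}
'b' @ 5: {}  — no active states
rest 'a' ignored (set empty)
final: {}; accept 1 not in set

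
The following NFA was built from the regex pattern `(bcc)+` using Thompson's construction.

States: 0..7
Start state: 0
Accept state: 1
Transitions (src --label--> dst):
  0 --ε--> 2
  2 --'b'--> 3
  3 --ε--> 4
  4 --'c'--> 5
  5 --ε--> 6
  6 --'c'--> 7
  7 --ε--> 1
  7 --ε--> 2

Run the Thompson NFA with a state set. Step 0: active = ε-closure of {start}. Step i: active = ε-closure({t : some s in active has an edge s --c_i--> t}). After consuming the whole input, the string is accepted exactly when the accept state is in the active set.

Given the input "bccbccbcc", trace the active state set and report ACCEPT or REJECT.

start: ε-closure({0}) = {0,2}
'b' @ 1: {3,4}
'c' @ 2: {5,6}
'c' @ 3: {1,2,7}  (accept∈set)
'b' @ 4: {3,4}
'c' @ 5: {5,6}
'c' @ 6: {1,2,7}  (accept∈set)
'b' @ 7: {3,4}
'c' @ 8: {5,6}
'c' @ 9: {1,2,7}  (accept∈set)
after full input: {1,2,7}  (accept=1 in)

Answer: ACCEPT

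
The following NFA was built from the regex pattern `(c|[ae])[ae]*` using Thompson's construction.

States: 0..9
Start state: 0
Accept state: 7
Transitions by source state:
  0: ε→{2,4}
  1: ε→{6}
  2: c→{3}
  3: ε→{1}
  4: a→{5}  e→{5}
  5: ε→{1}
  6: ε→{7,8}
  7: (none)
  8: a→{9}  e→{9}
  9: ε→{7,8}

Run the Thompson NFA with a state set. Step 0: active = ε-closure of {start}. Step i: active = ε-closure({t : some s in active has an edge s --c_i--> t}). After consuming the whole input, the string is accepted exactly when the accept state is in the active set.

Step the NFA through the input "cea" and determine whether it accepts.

S₀ = ε-closure({0}) = {0,2,4}
'c' @ 1: {1,3,6,7,8}  [accepting]
'e' @ 2: {7,8,9}  [accepting]
'a' @ 3: {7,8,9}  [accepting]
end set {7,8,9} — state 7 in

Answer: ACCEPT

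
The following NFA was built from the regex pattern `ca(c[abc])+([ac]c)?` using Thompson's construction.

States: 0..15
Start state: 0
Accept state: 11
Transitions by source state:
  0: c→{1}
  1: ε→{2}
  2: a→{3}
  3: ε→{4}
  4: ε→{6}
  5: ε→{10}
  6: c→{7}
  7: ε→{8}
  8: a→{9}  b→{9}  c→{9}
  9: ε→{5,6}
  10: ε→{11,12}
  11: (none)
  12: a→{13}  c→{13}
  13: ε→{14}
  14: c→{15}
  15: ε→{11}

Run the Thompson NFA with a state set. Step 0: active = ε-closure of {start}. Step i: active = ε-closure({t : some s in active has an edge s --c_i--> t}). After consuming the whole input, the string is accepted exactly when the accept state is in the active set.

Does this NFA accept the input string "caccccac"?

S₀ = ε-closure({0}) = {0}
'c' @ 1: {1,2}
'a' @ 2: {3,4,6}
'c' @ 3: {7,8}
'c' @ 4: {5,6,9,10,11,12}  (accept∈set)
'c' @ 5: {7,8,13,14}
'c' @ 6: {5,6,9,10,11,12,15}  (accept∈set)
'a' @ 7: {13,14}
'c' @ 8: {11,15}  (accept∈set)
final: {11,15}; accept 11 in set

Answer: ACCEPT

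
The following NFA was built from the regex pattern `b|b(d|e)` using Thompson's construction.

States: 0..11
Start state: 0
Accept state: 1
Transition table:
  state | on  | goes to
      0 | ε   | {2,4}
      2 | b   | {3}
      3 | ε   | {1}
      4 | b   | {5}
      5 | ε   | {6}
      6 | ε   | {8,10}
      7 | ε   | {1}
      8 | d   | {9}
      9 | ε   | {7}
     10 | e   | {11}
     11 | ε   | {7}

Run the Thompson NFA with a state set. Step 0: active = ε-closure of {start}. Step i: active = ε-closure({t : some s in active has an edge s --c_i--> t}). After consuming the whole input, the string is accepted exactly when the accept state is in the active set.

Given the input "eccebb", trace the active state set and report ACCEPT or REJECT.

Answer: REJECT

Trace:
S₀ = ε-closure({0}) = {0,2,4}
'e' @ 1: {}  — state set empty
rest 'ccebb' ignored (set empty)
after full input: {}  (accept=1 not in)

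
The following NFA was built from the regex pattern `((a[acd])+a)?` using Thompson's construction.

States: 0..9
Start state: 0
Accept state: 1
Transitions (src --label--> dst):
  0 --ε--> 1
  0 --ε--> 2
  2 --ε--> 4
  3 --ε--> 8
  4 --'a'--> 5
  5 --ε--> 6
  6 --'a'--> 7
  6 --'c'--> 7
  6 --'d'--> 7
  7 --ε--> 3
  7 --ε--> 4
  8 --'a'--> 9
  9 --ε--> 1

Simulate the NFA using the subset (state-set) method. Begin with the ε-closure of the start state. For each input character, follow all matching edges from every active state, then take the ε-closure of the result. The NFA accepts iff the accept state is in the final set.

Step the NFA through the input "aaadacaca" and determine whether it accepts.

Answer: ACCEPT

Derivation:
start: ε-closure({0}) = {0,1,2,4}
'a' @ 1: {5,6}
'a' @ 2: {3,4,7,8}
'a' @ 3: {1,5,6,9}  [accepting]
'd' @ 4: {3,4,7,8}
'a' @ 5: {1,5,6,9}  [accepting]
'c' @ 6: {3,4,7,8}
'a' @ 7: {1,5,6,9}  [accepting]
'c' @ 8: {3,4,7,8}
'a' @ 9: {1,5,6,9}  [accepting]
final: {1,5,6,9}; accept 1 in set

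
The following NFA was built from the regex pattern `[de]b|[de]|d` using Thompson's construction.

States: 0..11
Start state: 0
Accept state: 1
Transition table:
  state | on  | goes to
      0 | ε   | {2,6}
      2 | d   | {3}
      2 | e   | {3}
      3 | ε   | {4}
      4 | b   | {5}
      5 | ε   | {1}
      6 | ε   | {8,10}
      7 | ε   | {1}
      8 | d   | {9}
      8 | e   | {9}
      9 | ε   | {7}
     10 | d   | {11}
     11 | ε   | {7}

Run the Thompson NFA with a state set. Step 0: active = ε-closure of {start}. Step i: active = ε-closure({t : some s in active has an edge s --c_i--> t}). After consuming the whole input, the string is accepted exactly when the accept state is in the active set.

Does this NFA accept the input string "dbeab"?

Answer: REJECT

Derivation:
start: ε-closure({0}) = {0,2,6,8,10}
'd' @ 1: {1,3,4,7,9,11}  (accept∈set)
'b' @ 2: {1,5}  (accept∈set)
'e' @ 3: {}  — dead — no transitions
rest 'ab' ignored (set empty)
after full input: {}  (accept=1 not in)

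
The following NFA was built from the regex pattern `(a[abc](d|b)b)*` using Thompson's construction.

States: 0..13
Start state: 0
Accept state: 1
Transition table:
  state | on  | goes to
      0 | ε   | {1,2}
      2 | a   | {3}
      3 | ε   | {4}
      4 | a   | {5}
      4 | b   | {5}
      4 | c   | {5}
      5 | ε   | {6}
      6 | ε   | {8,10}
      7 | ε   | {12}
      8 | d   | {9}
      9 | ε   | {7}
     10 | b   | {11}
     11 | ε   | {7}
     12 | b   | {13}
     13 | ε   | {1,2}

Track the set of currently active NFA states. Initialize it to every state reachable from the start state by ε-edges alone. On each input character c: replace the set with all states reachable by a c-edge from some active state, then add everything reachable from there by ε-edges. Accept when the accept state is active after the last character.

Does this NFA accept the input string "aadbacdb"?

Answer: ACCEPT

Trace:
start: ε-closure({0}) = {0,1,2}
'a' @ 1: {3,4}
'a' @ 2: {5,6,8,10}
'd' @ 3: {7,9,12}
'b' @ 4: {1,2,13}  (accept∈set)
'a' @ 5: {3,4}
'c' @ 6: {5,6,8,10}
'd' @ 7: {7,9,12}
'b' @ 8: {1,2,13}  (accept∈set)
end set {1,2,13} — state 1 in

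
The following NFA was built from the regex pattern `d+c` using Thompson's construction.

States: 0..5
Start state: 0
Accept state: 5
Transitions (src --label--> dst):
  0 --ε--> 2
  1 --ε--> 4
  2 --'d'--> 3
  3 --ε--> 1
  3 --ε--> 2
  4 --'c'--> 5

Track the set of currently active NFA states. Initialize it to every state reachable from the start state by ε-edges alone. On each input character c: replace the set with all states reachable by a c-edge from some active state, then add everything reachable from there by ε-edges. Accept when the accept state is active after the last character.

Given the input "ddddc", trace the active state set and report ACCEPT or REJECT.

Answer: ACCEPT

Derivation:
start: ε-closure({0}) = {0,2}
'd' @ 1: {1,2,3,4}
'd' @ 2: {1,2,3,4}
'd' @ 3: {1,2,3,4}
'd' @ 4: {1,2,3,4}
'c' @ 5: {5}  ✓accept
final: {5}; accept 5 in set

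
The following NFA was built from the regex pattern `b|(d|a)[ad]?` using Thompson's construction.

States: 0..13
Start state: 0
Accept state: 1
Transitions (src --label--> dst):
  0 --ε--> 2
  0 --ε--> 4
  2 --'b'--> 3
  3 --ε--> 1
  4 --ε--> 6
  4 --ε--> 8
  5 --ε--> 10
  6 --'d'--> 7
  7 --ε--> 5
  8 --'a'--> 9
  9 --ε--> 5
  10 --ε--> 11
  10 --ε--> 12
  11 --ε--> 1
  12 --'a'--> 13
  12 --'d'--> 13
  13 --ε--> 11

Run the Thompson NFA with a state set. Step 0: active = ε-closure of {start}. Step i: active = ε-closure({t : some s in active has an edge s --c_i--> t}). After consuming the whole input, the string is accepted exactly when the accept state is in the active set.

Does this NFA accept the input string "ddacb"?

Answer: REJECT

Trace:
start: ε-closure({0}) = {0,2,4,6,8}
'd' @ 1: {1,5,7,10,11,12}  ✓accept
'd' @ 2: {1,11,13}  ✓accept
'a' @ 3: {}  — state set empty
rest 'cb' ignored (set empty)
after full input: {}  (accept=1 not in)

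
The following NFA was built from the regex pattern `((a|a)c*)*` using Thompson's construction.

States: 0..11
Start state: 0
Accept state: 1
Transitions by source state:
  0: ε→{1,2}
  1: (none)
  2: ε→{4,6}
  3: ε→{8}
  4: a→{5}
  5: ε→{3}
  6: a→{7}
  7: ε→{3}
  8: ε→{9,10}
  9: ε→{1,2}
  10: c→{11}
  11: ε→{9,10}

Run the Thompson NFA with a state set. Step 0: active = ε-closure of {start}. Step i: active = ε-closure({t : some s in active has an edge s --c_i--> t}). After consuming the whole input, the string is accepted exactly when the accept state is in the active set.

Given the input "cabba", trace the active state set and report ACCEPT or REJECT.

Answer: REJECT

Trace:
S₀ = ε-closure({0}) = {0,1,2,4,6}
'c' @ 1: {}  — dead — no transitions
rest 'abba' ignored (set empty)
final: {}; accept 1 not in set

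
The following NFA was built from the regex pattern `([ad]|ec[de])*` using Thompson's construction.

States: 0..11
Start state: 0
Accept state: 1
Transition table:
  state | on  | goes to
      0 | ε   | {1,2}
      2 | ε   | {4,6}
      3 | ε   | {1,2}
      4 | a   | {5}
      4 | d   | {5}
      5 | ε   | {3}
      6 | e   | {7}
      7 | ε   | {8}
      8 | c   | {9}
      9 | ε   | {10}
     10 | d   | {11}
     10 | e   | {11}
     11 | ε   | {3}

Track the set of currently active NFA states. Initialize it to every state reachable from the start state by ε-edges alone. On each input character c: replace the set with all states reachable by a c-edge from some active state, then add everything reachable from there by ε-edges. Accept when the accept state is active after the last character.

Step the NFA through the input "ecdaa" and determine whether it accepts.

Answer: ACCEPT

Derivation:
start: ε-closure({0}) = {0,1,2,4,6}
'e' @ 1: {7,8}
'c' @ 2: {9,10}
'd' @ 3: {1,2,3,4,6,11}  [accepting]
'a' @ 4: {1,2,3,4,5,6}  [accepting]
'a' @ 5: {1,2,3,4,5,6}  [accepting]
final: {1,2,3,4,5,6}; accept 1 in set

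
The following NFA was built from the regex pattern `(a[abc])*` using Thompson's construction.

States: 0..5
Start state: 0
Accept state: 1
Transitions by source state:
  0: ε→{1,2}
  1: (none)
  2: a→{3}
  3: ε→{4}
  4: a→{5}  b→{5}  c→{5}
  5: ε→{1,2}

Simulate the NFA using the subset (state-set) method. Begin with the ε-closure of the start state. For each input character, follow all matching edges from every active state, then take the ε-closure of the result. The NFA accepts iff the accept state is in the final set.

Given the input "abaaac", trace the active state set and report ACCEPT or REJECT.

S₀ = ε-closure({0}) = {0,1,2}
'a' @ 1: {3,4}
'b' @ 2: {1,2,5}  [accepting]
'a' @ 3: {3,4}
'a' @ 4: {1,2,5}  [accepting]
'a' @ 5: {3,4}
'c' @ 6: {1,2,5}  [accepting]
end set {1,2,5} — state 1 in

Answer: ACCEPT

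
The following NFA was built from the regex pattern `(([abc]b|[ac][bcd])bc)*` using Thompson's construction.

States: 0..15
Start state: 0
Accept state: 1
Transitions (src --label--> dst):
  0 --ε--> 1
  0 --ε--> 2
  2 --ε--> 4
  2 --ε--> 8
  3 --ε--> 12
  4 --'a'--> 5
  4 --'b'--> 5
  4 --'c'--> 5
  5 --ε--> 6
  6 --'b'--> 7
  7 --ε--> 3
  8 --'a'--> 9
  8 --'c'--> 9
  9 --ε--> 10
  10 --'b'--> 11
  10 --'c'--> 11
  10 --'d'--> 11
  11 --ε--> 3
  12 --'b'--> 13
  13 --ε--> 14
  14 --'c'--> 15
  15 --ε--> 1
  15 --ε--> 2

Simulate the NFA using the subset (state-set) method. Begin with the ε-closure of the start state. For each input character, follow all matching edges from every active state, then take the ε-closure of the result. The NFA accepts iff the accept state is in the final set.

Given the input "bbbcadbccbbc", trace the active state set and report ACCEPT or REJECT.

initial (ε-close {0}): {0,1,2,4,8}
'b' @ 1: {5,6}
'b' @ 2: {3,7,12}
'b' @ 3: {13,14}
'c' @ 4: {1,2,4,8,15}  [accepting]
'a' @ 5: {5,6,9,10}
'd' @ 6: {3,11,12}
'b' @ 7: {13,14}
'c' @ 8: {1,2,4,8,15}  [accepting]
'c' @ 9: {5,6,9,10}
'b' @ 10: {3,7,11,12}
'b' @ 11: {13,14}
'c' @ 12: {1,2,4,8,15}  [accepting]
end set {1,2,4,8,15} — state 1 in

Answer: ACCEPT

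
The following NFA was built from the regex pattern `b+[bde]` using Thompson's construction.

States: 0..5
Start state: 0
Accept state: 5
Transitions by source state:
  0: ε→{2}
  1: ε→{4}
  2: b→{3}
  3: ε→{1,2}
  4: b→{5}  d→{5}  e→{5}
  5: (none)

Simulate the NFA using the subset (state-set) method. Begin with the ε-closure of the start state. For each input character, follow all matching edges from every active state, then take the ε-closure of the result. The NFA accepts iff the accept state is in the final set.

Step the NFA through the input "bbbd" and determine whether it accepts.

Answer: ACCEPT

Trace:
start: ε-closure({0}) = {0,2}
'b' @ 1: {1,2,3,4}
'b' @ 2: {1,2,3,4,5}  [accepting]
'b' @ 3: {1,2,3,4,5}  [accepting]
'd' @ 4: {5}  [accepting]
after full input: {5}  (accept=5 in)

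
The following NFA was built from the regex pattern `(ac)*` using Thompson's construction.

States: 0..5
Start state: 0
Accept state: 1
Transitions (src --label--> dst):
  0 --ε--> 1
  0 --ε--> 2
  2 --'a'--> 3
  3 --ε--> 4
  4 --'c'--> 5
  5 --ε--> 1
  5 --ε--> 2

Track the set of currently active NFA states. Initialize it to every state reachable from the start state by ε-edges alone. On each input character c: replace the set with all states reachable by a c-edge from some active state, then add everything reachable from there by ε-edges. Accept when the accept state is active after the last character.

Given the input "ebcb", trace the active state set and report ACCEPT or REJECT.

Answer: REJECT

Trace:
S₀ = ε-closure({0}) = {0,1,2}
'e' @ 1: {}  — dead — no transitions
rest 'bcb' ignored (set empty)
after full input: {}  (accept=1 not in)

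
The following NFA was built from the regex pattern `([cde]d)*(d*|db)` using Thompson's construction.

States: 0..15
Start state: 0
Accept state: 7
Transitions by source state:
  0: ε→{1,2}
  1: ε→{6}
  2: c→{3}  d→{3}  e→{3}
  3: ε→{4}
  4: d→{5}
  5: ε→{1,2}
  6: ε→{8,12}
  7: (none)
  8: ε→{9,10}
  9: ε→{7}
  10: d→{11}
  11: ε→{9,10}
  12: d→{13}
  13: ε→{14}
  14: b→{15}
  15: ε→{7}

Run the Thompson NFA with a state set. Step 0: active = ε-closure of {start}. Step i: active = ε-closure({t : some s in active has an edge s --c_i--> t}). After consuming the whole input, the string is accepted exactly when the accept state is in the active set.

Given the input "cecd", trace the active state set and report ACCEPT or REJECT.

S₀ = ε-closure({0}) = {0,1,2,6,7,8,9,10,12}
'c' @ 1: {3,4}
'e' @ 2: {}  — state set empty
rest 'cd' ignored (set empty)
after full input: {}  (accept=7 not in)

Answer: REJECT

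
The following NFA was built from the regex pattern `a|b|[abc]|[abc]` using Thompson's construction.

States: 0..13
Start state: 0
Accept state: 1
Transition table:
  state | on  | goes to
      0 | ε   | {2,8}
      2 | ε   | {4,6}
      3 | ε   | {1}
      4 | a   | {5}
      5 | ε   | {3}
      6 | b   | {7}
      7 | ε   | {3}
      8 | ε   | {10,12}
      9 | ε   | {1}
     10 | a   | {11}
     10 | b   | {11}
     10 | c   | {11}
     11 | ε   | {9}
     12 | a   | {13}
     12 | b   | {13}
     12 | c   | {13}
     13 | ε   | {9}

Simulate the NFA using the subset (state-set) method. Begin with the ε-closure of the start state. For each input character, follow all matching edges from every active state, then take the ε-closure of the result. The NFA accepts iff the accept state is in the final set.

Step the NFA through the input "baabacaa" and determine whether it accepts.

Answer: REJECT

Steps:
initial (ε-close {0}): {0,2,4,6,8,10,12}
'b' @ 1: {1,3,7,9,11,13}  ✓accept
'a' @ 2: {}  — no active states
rest 'abacaa' ignored (set empty)
end set {} — state 1 not in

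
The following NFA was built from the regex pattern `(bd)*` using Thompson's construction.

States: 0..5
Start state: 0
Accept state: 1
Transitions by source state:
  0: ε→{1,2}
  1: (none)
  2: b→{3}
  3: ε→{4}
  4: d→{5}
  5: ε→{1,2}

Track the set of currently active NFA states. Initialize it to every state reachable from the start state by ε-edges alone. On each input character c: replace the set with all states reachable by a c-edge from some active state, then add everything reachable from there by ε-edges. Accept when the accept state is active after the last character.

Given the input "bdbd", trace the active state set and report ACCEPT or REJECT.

start: ε-closure({0}) = {0,1,2}
'b' @ 1: {3,4}
'd' @ 2: {1,2,5}  (accept∈set)
'b' @ 3: {3,4}
'd' @ 4: {1,2,5}  (accept∈set)
end set {1,2,5} — state 1 in

Answer: ACCEPT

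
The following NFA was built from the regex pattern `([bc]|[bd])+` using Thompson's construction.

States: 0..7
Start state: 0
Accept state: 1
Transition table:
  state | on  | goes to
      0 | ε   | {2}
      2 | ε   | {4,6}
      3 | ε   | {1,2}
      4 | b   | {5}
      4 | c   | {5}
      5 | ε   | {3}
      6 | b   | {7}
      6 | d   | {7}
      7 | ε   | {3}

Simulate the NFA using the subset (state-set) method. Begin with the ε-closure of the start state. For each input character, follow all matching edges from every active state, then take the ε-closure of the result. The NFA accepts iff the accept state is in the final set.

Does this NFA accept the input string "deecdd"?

Answer: REJECT

Steps:
initial (ε-close {0}): {0,2,4,6}
'd' @ 1: {1,2,3,4,6,7}  [accepting]
'e' @ 2: {}  — dead — no transitions
rest 'ecdd' ignored (set empty)
final: {}; accept 1 not in set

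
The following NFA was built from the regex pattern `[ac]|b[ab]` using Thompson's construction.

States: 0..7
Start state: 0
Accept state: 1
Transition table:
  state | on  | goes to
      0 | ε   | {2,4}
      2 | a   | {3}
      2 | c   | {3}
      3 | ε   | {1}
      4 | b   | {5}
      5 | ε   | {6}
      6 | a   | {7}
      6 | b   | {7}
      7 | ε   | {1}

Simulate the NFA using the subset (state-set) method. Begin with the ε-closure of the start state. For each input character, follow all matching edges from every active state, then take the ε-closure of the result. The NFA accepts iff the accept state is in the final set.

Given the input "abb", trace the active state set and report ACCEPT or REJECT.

Answer: REJECT

Trace:
start: ε-closure({0}) = {0,2,4}
'a' @ 1: {1,3}  (accept∈set)
'b' @ 2: {}  — no active states
rest 'b' ignored (set empty)
end set {} — state 1 not in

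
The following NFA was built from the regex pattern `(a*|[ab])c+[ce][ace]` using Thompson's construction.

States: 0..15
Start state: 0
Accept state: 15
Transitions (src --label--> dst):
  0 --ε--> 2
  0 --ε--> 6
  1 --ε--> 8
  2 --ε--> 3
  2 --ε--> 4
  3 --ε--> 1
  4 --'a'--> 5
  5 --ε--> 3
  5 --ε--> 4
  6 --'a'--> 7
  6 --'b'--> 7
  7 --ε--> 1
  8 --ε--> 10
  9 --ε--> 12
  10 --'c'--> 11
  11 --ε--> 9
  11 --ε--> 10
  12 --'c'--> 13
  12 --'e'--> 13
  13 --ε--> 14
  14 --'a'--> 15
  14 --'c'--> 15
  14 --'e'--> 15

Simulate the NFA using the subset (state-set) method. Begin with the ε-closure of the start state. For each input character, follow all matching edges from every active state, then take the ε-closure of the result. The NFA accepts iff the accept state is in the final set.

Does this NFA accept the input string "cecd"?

S₀ = ε-closure({0}) = {0,1,2,3,4,6,8,10}
'c' @ 1: {9,10,11,12}
'e' @ 2: {13,14}
'c' @ 3: {15}  [accepting]
'd' @ 4: {}  — state set empty
end set {} — state 15 not in

Answer: REJECT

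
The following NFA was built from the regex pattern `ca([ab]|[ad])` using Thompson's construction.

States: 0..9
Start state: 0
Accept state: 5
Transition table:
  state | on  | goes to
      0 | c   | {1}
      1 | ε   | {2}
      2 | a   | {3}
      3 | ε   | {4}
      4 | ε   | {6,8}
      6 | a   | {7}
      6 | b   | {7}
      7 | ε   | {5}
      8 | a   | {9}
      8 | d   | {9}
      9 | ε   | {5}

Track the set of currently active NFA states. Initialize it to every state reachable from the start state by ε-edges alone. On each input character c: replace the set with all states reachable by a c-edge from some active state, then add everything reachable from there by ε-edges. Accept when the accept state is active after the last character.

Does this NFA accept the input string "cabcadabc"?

S₀ = ε-closure({0}) = {0}
'c' @ 1: {1,2}
'a' @ 2: {3,4,6,8}
'b' @ 3: {5,7}  [accepting]
'c' @ 4: {}  — dead — no transitions
rest 'adabc' ignored (set empty)
end set {} — state 5 not in

Answer: REJECT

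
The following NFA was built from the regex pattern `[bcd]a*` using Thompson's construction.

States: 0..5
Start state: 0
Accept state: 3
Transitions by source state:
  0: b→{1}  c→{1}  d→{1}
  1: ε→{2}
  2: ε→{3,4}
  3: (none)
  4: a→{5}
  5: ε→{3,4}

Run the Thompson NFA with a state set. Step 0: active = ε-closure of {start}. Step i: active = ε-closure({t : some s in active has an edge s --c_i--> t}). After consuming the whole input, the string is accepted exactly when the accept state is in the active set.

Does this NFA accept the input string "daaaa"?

Answer: ACCEPT

Trace:
initial (ε-close {0}): {0}
'd' @ 1: {1,2,3,4}  ✓accept
'a' @ 2: {3,4,5}  ✓accept
'a' @ 3: {3,4,5}  ✓accept
'a' @ 4: {3,4,5}  ✓accept
'a' @ 5: {3,4,5}  ✓accept
after full input: {3,4,5}  (accept=3 in)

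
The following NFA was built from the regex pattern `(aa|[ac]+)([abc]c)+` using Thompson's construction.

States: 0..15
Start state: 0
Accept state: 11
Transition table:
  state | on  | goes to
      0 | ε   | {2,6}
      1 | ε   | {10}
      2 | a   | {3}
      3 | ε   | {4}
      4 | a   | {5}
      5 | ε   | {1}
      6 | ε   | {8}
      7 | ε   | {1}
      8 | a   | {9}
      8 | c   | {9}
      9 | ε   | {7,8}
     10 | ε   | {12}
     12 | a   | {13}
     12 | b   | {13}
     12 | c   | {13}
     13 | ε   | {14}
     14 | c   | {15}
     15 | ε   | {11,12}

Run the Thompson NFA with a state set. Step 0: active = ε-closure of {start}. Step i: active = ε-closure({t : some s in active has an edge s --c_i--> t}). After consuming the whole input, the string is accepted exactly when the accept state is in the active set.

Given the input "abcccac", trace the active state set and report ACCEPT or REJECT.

initial (ε-close {0}): {0,2,6,8}
'a' @ 1: {1,3,4,7,8,9,10,12}
'b' @ 2: {13,14}
'c' @ 3: {11,12,15}  [accepting]
'c' @ 4: {13,14}
'c' @ 5: {11,12,15}  [accepting]
'a' @ 6: {13,14}
'c' @ 7: {11,12,15}  [accepting]
final: {11,12,15}; accept 11 in set

Answer: ACCEPT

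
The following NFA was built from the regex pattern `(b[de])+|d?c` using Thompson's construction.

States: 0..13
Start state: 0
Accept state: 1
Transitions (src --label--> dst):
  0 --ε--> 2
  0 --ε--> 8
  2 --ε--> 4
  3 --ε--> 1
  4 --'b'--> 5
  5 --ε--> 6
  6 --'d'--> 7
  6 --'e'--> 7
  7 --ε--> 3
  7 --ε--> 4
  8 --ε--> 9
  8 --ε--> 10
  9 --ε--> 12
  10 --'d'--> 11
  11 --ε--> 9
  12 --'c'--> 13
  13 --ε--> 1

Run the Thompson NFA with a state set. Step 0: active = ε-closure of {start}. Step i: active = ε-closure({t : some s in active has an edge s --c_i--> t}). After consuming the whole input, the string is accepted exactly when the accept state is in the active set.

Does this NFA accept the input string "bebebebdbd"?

initial (ε-close {0}): {0,2,4,8,9,10,12}
'b' @ 1: {5,6}
'e' @ 2: {1,3,4,7}  ✓accept
'b' @ 3: {5,6}
'e' @ 4: {1,3,4,7}  ✓accept
'b' @ 5: {5,6}
'e' @ 6: {1,3,4,7}  ✓accept
'b' @ 7: {5,6}
'd' @ 8: {1,3,4,7}  ✓accept
'b' @ 9: {5,6}
'd' @ 10: {1,3,4,7}  ✓accept
final: {1,3,4,7}; accept 1 in set

Answer: ACCEPT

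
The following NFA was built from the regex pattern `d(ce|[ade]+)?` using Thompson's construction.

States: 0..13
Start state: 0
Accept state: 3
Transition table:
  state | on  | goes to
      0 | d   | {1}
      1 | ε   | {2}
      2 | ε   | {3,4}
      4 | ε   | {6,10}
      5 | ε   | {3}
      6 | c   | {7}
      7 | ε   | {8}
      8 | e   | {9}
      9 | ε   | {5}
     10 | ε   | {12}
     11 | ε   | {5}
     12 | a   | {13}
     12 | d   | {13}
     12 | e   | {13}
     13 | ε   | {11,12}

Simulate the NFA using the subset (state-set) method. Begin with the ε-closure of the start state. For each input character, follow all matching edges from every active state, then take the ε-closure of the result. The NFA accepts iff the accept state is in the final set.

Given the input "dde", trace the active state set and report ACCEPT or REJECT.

Answer: ACCEPT

Trace:
S₀ = ε-closure({0}) = {0}
'd' @ 1: {1,2,3,4,6,10,12}  [accepting]
'd' @ 2: {3,5,11,12,13}  [accepting]
'e' @ 3: {3,5,11,12,13}  [accepting]
after full input: {3,5,11,12,13}  (accept=3 in)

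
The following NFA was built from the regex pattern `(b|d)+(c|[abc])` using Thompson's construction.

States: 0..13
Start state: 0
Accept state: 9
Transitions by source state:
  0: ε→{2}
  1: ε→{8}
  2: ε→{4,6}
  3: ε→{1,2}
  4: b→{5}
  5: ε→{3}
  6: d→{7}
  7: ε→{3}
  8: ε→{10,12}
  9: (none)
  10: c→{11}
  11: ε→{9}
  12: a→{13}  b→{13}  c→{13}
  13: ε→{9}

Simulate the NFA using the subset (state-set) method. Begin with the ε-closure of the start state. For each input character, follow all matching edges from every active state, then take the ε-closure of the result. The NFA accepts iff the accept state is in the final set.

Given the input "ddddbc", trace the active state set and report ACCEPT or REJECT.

S₀ = ε-closure({0}) = {0,2,4,6}
'd' @ 1: {1,2,3,4,6,7,8,10,12}
'd' @ 2: {1,2,3,4,6,7,8,10,12}
'd' @ 3: {1,2,3,4,6,7,8,10,12}
'd' @ 4: {1,2,3,4,6,7,8,10,12}
'b' @ 5: {1,2,3,4,5,6,8,9,10,12,13}  ✓accept
'c' @ 6: {9,11,13}  ✓accept
after full input: {9,11,13}  (accept=9 in)

Answer: ACCEPT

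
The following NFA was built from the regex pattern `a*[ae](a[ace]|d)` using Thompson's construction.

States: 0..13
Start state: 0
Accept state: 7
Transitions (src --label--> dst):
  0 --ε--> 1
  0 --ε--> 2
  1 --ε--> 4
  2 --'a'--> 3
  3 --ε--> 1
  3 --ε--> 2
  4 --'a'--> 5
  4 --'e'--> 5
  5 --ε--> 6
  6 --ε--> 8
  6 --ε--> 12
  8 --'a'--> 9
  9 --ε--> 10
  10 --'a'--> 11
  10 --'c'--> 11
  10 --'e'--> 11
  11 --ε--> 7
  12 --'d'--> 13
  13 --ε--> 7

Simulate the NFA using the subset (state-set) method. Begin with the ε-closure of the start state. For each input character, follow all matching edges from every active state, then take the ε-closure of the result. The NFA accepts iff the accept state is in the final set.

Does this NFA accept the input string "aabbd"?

initial (ε-close {0}): {0,1,2,4}
'a' @ 1: {1,2,3,4,5,6,8,12}
'a' @ 2: {1,2,3,4,5,6,8,9,10,12}
'b' @ 3: {}  — state set empty
rest 'bd' ignored (set empty)
end set {} — state 7 not in

Answer: REJECT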